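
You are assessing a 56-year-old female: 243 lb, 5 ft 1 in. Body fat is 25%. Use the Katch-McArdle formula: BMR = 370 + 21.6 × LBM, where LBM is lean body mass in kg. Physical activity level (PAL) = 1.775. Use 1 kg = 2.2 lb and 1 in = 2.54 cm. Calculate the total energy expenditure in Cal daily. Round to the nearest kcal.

Convert to metric: weight = 243 ÷ 2.2 = 110.4545 kg; height = (5×12 + 1) × 2.54 = 61 × 2.54 = 154.94 cm.
LBM = 110.4545 × (1 − 0.25) = 82.8409 kg. Katch-McArdle: BMR = 370 + 21.6 × 82.8409 = 2159.3636 kcal/day.
TEE = BMR × activity factor = 2159.3636 × 1.775 = 3832.8705 kcal/day.

3833 Cal daily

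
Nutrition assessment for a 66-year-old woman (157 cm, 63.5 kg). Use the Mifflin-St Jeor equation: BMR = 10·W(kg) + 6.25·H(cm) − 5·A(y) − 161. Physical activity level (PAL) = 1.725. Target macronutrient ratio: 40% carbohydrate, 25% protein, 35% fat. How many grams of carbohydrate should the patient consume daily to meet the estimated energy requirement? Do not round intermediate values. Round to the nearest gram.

Mifflin-St Jeor (female): BMR = 10(63.5) + 6.25(157) − 5(66) − 161 = 635 + 981.25 − 330 − 161 = 1125.25 kcal/day.
TEE = 1125.25 × 1.725 = 1941.0563 kcal/day.
Carbohydrate energy = 40% × 1941.0563 = 776.4225 kcal.
Carbohydrate = 776.4225 ÷ 4 kcal/g = 194.1056 g.

194 g/day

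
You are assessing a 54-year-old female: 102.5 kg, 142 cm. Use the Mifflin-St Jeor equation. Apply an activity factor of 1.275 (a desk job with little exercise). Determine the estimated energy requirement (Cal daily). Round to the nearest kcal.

Mifflin-St Jeor (female): BMR = 10(102.5) + 6.25(142) − 5(54) − 161 = 1025 + 887.5 − 270 − 161 = 1481.5 kcal/day.
TEE = BMR × activity factor = 1481.5 × 1.275 = 1888.9125 kcal/day.

1889 Cal daily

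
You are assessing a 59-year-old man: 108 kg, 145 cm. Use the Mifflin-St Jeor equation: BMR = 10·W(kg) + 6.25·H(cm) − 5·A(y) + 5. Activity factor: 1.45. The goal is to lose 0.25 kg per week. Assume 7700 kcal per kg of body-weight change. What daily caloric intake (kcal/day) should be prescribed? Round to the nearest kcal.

Mifflin-St Jeor (male): BMR = 10(108) + 6.25(145) − 5(59) + 5 = 1080 + 906.25 − 295 + 5 = 1696.25 kcal/day.
TEE = 1696.25 × 1.45 = 2459.5625 kcal/day.
Required daily deficit = 0.25 × 7700 ÷ 7 = 275 kcal/day.
Target intake = 2459.5625 − 275 = 2184.5625 kcal/day.

2185 kcal/day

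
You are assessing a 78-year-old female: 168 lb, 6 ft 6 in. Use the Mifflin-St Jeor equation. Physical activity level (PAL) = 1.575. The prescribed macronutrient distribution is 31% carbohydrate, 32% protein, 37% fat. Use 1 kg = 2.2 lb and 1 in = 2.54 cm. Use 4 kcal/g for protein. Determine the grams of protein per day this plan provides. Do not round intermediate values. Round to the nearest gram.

Convert to metric: weight = 168 ÷ 2.2 = 76.3636 kg; height = (6×12 + 6) × 2.54 = 78 × 2.54 = 198.12 cm.
Mifflin-St Jeor (female): BMR = 10(76.3636) + 6.25(198.12) − 5(78) − 161 = 763.6364 + 1238.25 − 390 − 161 = 1450.8864 kcal/day.
TEE = 1450.8864 × 1.575 = 2285.146 kcal/day.
Protein energy = 32% × 2285.146 = 731.2467 kcal.
Protein = 731.2467 ÷ 4 kcal/g = 182.8117 g.

183 g/day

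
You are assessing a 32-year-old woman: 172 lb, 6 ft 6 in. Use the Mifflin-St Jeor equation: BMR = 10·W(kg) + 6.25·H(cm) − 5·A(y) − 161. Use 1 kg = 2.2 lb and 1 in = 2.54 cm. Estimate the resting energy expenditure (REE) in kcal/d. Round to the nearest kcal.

1699 kcal/d

Convert to metric: weight = 172 ÷ 2.2 = 78.1818 kg; height = (6×12 + 6) × 2.54 = 78 × 2.54 = 198.12 cm.
Mifflin-St Jeor (female): BMR = 10(78.1818) + 6.25(198.12) − 5(32) − 161 = 781.8182 + 1238.25 − 160 − 161 = 1699.0682 kcal/day.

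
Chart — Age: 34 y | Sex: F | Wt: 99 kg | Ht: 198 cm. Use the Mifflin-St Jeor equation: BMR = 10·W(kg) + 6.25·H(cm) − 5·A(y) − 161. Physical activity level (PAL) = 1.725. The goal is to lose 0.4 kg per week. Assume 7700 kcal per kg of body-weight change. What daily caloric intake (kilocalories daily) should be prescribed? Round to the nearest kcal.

Mifflin-St Jeor (female): BMR = 10(99) + 6.25(198) − 5(34) − 161 = 990 + 1237.5 − 170 − 161 = 1896.5 kcal/day.
TEE = 1896.5 × 1.725 = 3271.4625 kcal/day.
Required daily deficit = 0.4 × 7700 ÷ 7 = 440 kcal/day.
Target intake = 3271.4625 − 440 = 2831.4625 kcal/day.

2831 kilocalories daily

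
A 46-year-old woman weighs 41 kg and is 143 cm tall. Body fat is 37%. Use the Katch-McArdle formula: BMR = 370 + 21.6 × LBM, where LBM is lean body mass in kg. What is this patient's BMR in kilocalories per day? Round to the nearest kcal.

928 kilocalories per day

LBM = 41 × (1 − 0.37) = 25.83 kg. Katch-McArdle: BMR = 370 + 21.6 × 25.83 = 927.928 kcal/day.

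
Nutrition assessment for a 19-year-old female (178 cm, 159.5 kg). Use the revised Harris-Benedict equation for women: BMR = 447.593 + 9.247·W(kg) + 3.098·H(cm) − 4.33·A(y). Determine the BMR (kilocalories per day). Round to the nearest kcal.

Harris-Benedict: BMR = 447.593 + 9.247(159.5) + 3.098(178) − 4.33(19) = 2391.6635 kcal/day.

2392 kilocalories per day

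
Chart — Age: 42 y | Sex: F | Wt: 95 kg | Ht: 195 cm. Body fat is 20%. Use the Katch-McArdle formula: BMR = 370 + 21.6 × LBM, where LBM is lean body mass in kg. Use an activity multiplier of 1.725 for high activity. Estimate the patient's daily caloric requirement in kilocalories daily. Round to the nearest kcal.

LBM = 95 × (1 − 0.2) = 76 kg. Katch-McArdle: BMR = 370 + 21.6 × 76 = 2011.6 kcal/day.
TEE = BMR × activity factor = 2011.6 × 1.725 = 3470.01 kcal/day.

3470 kilocalories daily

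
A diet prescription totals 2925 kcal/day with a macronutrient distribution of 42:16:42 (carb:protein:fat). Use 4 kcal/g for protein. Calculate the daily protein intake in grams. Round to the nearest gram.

117 g/day

Protein energy = 16% × 2925 = 468 kcal.
At 4 kcal/g: 468 ÷ 4 = 117 g.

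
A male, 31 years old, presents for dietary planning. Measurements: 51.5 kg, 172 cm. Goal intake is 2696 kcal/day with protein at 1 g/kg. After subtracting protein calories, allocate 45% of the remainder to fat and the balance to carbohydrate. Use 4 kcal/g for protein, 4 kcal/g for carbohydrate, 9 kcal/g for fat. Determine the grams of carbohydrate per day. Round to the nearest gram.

342 g/day

Protein = 1 × 51.5 = 51.5 g → 51.5 × 4 = 206 kcal.
Non-protein calories = 2696 − 206 = 2490 kcal.
Fat: 45% × 2490 = 1120.5 kcal; carbohydrate: 1369.5 kcal.
Carbohydrate: 1369.5 kcal ÷ 4 kcal/g = 342.375 g.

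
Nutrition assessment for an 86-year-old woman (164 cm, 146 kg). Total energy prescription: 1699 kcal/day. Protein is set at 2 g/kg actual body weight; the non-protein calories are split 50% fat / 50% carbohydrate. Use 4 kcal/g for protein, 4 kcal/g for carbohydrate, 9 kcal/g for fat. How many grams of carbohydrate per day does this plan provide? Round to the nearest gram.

Protein = 2 × 146 = 292 g → 292 × 4 = 1168 kcal.
Non-protein calories = 1699 − 1168 = 531 kcal.
Fat: 50% × 531 = 265.5 kcal; carbohydrate: 265.5 kcal.
Carbohydrate: 265.5 kcal ÷ 4 kcal/g = 66.375 g.

66 g/day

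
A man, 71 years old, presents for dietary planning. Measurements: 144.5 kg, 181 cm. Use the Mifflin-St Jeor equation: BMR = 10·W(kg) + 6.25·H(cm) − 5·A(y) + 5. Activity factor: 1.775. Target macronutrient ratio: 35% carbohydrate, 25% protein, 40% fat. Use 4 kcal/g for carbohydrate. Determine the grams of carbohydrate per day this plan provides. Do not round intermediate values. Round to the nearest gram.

346 g/day

Mifflin-St Jeor (male): BMR = 10(144.5) + 6.25(181) − 5(71) + 5 = 1445 + 1131.25 − 355 + 5 = 2226.25 kcal/day.
TEE = 2226.25 × 1.775 = 3951.5938 kcal/day.
Carbohydrate energy = 35% × 3951.5938 = 1383.0578 kcal.
Carbohydrate = 1383.0578 ÷ 4 kcal/g = 345.7645 g.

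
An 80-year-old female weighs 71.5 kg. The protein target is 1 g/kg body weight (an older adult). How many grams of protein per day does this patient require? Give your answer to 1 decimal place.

Protein = 1 g/kg × 71.5 kg = 71.5 g/day.

71.5 g/day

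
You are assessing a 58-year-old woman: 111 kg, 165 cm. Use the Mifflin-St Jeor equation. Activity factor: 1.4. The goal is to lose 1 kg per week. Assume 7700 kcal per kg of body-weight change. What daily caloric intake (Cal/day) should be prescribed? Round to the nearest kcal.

Mifflin-St Jeor (female): BMR = 10(111) + 6.25(165) − 5(58) − 161 = 1110 + 1031.25 − 290 − 161 = 1690.25 kcal/day.
TEE = 1690.25 × 1.4 = 2366.35 kcal/day.
Required daily deficit = 1 × 7700 ÷ 7 = 1100 kcal/day.
Target intake = 2366.35 − 1100 = 1266.35 kcal/day.

1266 Cal/day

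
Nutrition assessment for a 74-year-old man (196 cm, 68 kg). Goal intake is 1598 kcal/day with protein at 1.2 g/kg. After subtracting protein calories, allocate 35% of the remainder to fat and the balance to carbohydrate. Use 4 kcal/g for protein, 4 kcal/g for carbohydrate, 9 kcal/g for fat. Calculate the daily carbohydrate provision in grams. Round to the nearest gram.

Protein = 1.2 × 68 = 81.6 g → 81.6 × 4 = 326.4 kcal.
Non-protein calories = 1598 − 326.4 = 1271.6 kcal.
Fat: 35% × 1271.6 = 445.06 kcal; carbohydrate: 826.54 kcal.
Carbohydrate: 826.54 kcal ÷ 4 kcal/g = 206.635 g.

207 g/day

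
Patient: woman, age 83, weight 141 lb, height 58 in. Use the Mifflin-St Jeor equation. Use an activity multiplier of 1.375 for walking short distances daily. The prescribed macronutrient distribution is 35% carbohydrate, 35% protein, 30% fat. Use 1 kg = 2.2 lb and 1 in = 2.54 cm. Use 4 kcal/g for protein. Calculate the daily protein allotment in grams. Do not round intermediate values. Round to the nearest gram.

119 g/day

Convert to metric: weight = 141 ÷ 2.2 = 64.0909 kg; height = 58 × 2.54 = 147.32 cm.
Mifflin-St Jeor (female): BMR = 10(64.0909) + 6.25(147.32) − 5(83) − 161 = 640.9091 + 920.75 − 415 − 161 = 985.6591 kcal/day.
TEE = 985.6591 × 1.375 = 1355.2813 kcal/day.
Protein energy = 35% × 1355.2813 = 474.3484 kcal.
Protein = 474.3484 ÷ 4 kcal/g = 118.5871 g.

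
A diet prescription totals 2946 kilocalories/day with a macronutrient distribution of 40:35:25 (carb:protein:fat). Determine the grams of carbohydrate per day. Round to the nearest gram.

295 g/day

Carbohydrate energy = 40% × 2946 = 1178.4 kcal.
At 4 kcal/g: 1178.4 ÷ 4 = 294.6 g.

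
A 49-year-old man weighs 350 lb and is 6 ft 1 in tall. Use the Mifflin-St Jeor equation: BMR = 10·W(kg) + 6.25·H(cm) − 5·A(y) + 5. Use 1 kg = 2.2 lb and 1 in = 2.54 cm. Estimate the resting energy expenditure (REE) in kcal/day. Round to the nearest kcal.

2510 kcal/day

Convert to metric: weight = 350 ÷ 2.2 = 159.0909 kg; height = (6×12 + 1) × 2.54 = 73 × 2.54 = 185.42 cm.
Mifflin-St Jeor (male): BMR = 10(159.0909) + 6.25(185.42) − 5(49) + 5 = 1590.9091 + 1158.875 − 245 + 5 = 2509.7841 kcal/day.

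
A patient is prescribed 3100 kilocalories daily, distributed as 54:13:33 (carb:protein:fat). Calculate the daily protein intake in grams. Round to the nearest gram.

101 g/day

Protein energy = 13% × 3100 = 403 kcal.
At 4 kcal/g: 403 ÷ 4 = 100.75 g.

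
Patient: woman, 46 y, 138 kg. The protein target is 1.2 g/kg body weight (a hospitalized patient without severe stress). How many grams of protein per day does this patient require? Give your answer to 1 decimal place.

165.6 g/day

Protein = 1.2 g/kg × 138 kg = 165.6 g/day.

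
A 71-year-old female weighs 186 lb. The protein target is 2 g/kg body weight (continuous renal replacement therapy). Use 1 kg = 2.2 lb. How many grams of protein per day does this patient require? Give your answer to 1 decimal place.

Weight in kg = 186 ÷ 2.2 = 84.5455 kg.
Protein = 2 g/kg × 84.5455 kg = 169.0909 g/day.

169.1 g/day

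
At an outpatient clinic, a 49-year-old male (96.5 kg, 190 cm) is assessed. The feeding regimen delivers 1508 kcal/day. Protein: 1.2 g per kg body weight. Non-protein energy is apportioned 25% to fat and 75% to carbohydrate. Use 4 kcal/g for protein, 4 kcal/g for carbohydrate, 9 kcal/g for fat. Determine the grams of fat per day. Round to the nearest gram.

Protein = 1.2 × 96.5 = 115.8 g → 115.8 × 4 = 463.2 kcal.
Non-protein calories = 1508 − 463.2 = 1044.8 kcal.
Fat: 25% × 1044.8 = 261.2 kcal; carbohydrate: 783.6 kcal.
Fat: 261.2 kcal ÷ 9 kcal/g = 29.0222 g.

29 g/day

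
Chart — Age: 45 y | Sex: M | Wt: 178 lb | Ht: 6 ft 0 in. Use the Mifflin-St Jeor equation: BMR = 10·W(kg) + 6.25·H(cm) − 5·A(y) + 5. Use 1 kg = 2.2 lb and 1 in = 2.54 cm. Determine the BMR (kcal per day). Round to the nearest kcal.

1732 kcal per day

Convert to metric: weight = 178 ÷ 2.2 = 80.9091 kg; height = (6×12 + 0) × 2.54 = 72 × 2.54 = 182.88 cm.
Mifflin-St Jeor (male): BMR = 10(80.9091) + 6.25(182.88) − 5(45) + 5 = 809.0909 + 1143 − 225 + 5 = 1732.0909 kcal/day.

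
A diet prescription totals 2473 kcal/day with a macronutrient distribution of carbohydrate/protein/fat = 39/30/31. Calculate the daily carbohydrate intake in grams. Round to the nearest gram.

Carbohydrate energy = 39% × 2473 = 964.47 kcal.
At 4 kcal/g: 964.47 ÷ 4 = 241.1175 g.

241 g/day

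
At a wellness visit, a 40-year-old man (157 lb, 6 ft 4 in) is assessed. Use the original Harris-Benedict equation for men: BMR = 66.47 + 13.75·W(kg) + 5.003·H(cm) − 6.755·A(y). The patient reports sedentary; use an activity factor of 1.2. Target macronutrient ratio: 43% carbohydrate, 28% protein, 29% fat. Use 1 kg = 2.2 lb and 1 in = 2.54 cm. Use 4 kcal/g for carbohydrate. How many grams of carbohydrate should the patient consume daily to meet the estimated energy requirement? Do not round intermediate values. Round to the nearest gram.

225 g/day

Convert to metric: weight = 157 ÷ 2.2 = 71.3636 kg; height = (6×12 + 4) × 2.54 = 76 × 2.54 = 193.04 cm.
Harris-Benedict: BMR = 66.47 + 13.75(71.3636) + 5.003(193.04) − 6.755(40) = 1743.2991 kcal/day.
TEE = 1743.2991 × 1.2 = 2091.9589 kcal/day.
Carbohydrate energy = 43% × 2091.9589 = 899.5423 kcal.
Carbohydrate = 899.5423 ÷ 4 kcal/g = 224.8856 g.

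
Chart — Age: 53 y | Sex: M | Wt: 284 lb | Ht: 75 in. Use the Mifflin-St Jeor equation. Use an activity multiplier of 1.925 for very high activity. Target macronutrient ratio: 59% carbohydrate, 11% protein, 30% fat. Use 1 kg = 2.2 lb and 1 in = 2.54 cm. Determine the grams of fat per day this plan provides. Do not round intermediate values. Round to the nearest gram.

143 g/day

Convert to metric: weight = 284 ÷ 2.2 = 129.0909 kg; height = 75 × 2.54 = 190.5 cm.
Mifflin-St Jeor (male): BMR = 10(129.0909) + 6.25(190.5) − 5(53) + 5 = 1290.9091 + 1190.625 − 265 + 5 = 2221.5341 kcal/day.
TEE = 2221.5341 × 1.925 = 4276.4531 kcal/day.
Fat energy = 30% × 4276.4531 = 1282.9359 kcal.
Fat = 1282.9359 ÷ 9 kcal/g = 142.5484 g.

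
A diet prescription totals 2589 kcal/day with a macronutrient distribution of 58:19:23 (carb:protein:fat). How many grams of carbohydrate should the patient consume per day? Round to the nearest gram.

Carbohydrate energy = 58% × 2589 = 1501.62 kcal.
At 4 kcal/g: 1501.62 ÷ 4 = 375.405 g.

375 g/day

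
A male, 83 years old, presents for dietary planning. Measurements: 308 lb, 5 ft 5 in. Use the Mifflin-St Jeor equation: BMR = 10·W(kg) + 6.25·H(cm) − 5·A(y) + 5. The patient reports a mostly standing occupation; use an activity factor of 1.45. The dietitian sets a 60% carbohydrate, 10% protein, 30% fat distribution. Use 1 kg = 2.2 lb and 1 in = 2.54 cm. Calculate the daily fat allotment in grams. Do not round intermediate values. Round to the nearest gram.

Convert to metric: weight = 308 ÷ 2.2 = 140 kg; height = (5×12 + 5) × 2.54 = 65 × 2.54 = 165.1 cm.
Mifflin-St Jeor (male): BMR = 10(140) + 6.25(165.1) − 5(83) + 5 = 1400 + 1031.875 − 415 + 5 = 2021.875 kcal/day.
TEE = 2021.875 × 1.45 = 2931.7188 kcal/day.
Fat energy = 30% × 2931.7188 = 879.5156 kcal.
Fat = 879.5156 ÷ 9 kcal/g = 97.724 g.

98 g/day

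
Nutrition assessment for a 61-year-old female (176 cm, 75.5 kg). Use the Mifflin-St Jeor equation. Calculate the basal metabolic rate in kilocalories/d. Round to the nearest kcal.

Mifflin-St Jeor (female): BMR = 10(75.5) + 6.25(176) − 5(61) − 161 = 755 + 1100 − 305 − 161 = 1389 kcal/day.

1389 kilocalories/d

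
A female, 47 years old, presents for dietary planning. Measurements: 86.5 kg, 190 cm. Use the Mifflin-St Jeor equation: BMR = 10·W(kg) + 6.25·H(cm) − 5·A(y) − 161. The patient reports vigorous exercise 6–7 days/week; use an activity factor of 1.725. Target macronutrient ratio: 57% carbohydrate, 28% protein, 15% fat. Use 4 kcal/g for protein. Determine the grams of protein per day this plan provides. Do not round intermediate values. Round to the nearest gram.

200 g/day

Mifflin-St Jeor (female): BMR = 10(86.5) + 6.25(190) − 5(47) − 161 = 865 + 1187.5 − 235 − 161 = 1656.5 kcal/day.
TEE = 1656.5 × 1.725 = 2857.4625 kcal/day.
Protein energy = 28% × 2857.4625 = 800.0895 kcal.
Protein = 800.0895 ÷ 4 kcal/g = 200.0224 g.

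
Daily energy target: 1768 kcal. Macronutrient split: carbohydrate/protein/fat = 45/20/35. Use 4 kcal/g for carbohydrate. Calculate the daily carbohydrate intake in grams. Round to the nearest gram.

199 g/day

Carbohydrate energy = 45% × 1768 = 795.6 kcal.
At 4 kcal/g: 795.6 ÷ 4 = 198.9 g.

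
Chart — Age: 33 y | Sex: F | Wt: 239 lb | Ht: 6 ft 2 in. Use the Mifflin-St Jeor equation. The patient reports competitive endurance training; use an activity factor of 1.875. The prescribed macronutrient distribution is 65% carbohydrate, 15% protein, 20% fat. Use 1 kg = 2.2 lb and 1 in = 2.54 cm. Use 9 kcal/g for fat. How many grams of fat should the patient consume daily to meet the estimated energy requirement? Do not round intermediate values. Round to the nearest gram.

Convert to metric: weight = 239 ÷ 2.2 = 108.6364 kg; height = (6×12 + 2) × 2.54 = 74 × 2.54 = 187.96 cm.
Mifflin-St Jeor (female): BMR = 10(108.6364) + 6.25(187.96) − 5(33) − 161 = 1086.3636 + 1174.75 − 165 − 161 = 1935.1136 kcal/day.
TEE = 1935.1136 × 1.875 = 3628.3381 kcal/day.
Fat energy = 20% × 3628.3381 = 725.6676 kcal.
Fat = 725.6676 ÷ 9 kcal/g = 80.6297 g.

81 g/day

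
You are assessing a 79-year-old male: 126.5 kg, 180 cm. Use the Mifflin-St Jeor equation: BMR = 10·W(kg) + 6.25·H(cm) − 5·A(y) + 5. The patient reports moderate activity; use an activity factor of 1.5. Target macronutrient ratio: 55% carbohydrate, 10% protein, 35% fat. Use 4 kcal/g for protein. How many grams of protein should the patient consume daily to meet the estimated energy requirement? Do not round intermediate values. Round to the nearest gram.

Mifflin-St Jeor (male): BMR = 10(126.5) + 6.25(180) − 5(79) + 5 = 1265 + 1125 − 395 + 5 = 2000 kcal/day.
TEE = 2000 × 1.5 = 3000 kcal/day.
Protein energy = 10% × 3000 = 300 kcal.
Protein = 300 ÷ 4 kcal/g = 75 g.

75 g/day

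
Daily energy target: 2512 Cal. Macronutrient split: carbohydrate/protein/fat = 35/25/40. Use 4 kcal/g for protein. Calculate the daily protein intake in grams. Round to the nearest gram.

Protein energy = 25% × 2512 = 628 kcal.
At 4 kcal/g: 628 ÷ 4 = 157 g.

157 g/day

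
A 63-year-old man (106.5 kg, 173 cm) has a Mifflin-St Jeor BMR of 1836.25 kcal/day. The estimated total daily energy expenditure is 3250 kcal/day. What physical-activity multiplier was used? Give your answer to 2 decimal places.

Activity factor = TEE ÷ BMR = 3250 ÷ 1836.25 = 1.77.

1.77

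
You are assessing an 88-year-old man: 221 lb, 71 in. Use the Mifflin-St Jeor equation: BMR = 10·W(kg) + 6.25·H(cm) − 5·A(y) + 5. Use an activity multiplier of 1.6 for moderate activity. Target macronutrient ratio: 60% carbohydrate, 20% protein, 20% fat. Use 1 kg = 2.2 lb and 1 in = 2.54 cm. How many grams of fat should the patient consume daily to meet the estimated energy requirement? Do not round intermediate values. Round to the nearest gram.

Convert to metric: weight = 221 ÷ 2.2 = 100.4545 kg; height = 71 × 2.54 = 180.34 cm.
Mifflin-St Jeor (male): BMR = 10(100.4545) + 6.25(180.34) − 5(88) + 5 = 1004.5455 + 1127.125 − 440 + 5 = 1696.6705 kcal/day.
TEE = 1696.6705 × 1.6 = 2714.6727 kcal/day.
Fat energy = 20% × 2714.6727 = 542.9345 kcal.
Fat = 542.9345 ÷ 9 kcal/g = 60.3261 g.

60 g/day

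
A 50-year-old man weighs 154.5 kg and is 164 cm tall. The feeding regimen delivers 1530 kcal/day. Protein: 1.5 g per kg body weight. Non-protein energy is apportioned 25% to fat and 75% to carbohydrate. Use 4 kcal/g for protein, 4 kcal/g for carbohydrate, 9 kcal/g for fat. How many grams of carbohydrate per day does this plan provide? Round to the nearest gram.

113 g/day

Protein = 1.5 × 154.5 = 231.75 g → 231.75 × 4 = 927 kcal.
Non-protein calories = 1530 − 927 = 603 kcal.
Fat: 25% × 603 = 150.75 kcal; carbohydrate: 452.25 kcal.
Carbohydrate: 452.25 kcal ÷ 4 kcal/g = 113.0625 g.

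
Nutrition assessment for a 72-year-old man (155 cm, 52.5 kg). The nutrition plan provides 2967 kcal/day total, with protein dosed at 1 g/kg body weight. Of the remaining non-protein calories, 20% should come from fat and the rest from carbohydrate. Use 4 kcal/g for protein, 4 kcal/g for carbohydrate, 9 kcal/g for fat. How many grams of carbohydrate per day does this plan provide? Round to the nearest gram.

Protein = 1 × 52.5 = 52.5 g → 52.5 × 4 = 210 kcal.
Non-protein calories = 2967 − 210 = 2757 kcal.
Fat: 20% × 2757 = 551.4 kcal; carbohydrate: 2205.6 kcal.
Carbohydrate: 2205.6 kcal ÷ 4 kcal/g = 551.4 g.

551 g/day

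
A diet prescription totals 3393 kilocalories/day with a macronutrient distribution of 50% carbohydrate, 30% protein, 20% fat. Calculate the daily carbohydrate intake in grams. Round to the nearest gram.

424 g/day

Carbohydrate energy = 50% × 3393 = 1696.5 kcal.
At 4 kcal/g: 1696.5 ÷ 4 = 424.125 g.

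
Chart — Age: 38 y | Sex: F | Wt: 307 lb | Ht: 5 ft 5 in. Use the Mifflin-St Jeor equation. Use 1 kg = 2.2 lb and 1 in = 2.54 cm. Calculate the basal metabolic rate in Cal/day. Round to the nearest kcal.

Convert to metric: weight = 307 ÷ 2.2 = 139.5455 kg; height = (5×12 + 5) × 2.54 = 65 × 2.54 = 165.1 cm.
Mifflin-St Jeor (female): BMR = 10(139.5455) + 6.25(165.1) − 5(38) − 161 = 1395.4545 + 1031.875 − 190 − 161 = 2076.3295 kcal/day.

2076 Cal/day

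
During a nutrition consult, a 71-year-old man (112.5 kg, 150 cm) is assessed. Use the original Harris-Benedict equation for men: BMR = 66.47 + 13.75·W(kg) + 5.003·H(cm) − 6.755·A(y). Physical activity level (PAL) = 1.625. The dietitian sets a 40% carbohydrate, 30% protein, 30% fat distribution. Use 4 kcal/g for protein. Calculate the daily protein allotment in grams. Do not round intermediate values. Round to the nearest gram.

230 g/day

Harris-Benedict: BMR = 66.47 + 13.75(112.5) + 5.003(150) − 6.755(71) = 1884.19 kcal/day.
TEE = 1884.19 × 1.625 = 3061.8088 kcal/day.
Protein energy = 30% × 3061.8088 = 918.5426 kcal.
Protein = 918.5426 ÷ 4 kcal/g = 229.6357 g.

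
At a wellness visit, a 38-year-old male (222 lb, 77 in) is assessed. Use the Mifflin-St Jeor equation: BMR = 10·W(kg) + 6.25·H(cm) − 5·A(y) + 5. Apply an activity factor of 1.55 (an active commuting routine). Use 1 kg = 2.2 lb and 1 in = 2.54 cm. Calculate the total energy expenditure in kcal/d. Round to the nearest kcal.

3172 kcal/d

Convert to metric: weight = 222 ÷ 2.2 = 100.9091 kg; height = 77 × 2.54 = 195.58 cm.
Mifflin-St Jeor (male): BMR = 10(100.9091) + 6.25(195.58) − 5(38) + 5 = 1009.0909 + 1222.375 − 190 + 5 = 2046.4659 kcal/day.
TEE = BMR × activity factor = 2046.4659 × 1.55 = 3172.0222 kcal/day.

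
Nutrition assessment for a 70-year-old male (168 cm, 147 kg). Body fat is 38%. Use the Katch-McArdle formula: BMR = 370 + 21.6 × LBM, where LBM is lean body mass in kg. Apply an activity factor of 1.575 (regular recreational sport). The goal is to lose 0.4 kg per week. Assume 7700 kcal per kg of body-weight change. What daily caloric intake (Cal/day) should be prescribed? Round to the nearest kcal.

LBM = 147 × (1 − 0.38) = 91.14 kg. Katch-McArdle: BMR = 370 + 21.6 × 91.14 = 2338.624 kcal/day.
TEE = 2338.624 × 1.575 = 3683.3328 kcal/day.
Required daily deficit = 0.4 × 7700 ÷ 7 = 440 kcal/day.
Target intake = 3683.3328 − 440 = 3243.3328 kcal/day.

3243 Cal/day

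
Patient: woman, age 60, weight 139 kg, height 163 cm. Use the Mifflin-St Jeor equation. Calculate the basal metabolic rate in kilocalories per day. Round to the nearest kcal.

Mifflin-St Jeor (female): BMR = 10(139) + 6.25(163) − 5(60) − 161 = 1390 + 1018.75 − 300 − 161 = 1947.75 kcal/day.

1948 kilocalories per day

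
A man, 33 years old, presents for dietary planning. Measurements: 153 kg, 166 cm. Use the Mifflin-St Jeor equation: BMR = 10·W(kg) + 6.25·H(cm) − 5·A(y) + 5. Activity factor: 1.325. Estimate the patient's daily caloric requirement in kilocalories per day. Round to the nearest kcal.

Mifflin-St Jeor (male): BMR = 10(153) + 6.25(166) − 5(33) + 5 = 1530 + 1037.5 − 165 + 5 = 2407.5 kcal/day.
TEE = BMR × activity factor = 2407.5 × 1.325 = 3189.9375 kcal/day.

3190 kilocalories per day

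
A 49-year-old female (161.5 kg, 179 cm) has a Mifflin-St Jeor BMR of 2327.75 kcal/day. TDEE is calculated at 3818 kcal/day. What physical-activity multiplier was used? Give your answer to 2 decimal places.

1.64

Activity factor = TEE ÷ BMR = 3818 ÷ 2327.75 = 1.64.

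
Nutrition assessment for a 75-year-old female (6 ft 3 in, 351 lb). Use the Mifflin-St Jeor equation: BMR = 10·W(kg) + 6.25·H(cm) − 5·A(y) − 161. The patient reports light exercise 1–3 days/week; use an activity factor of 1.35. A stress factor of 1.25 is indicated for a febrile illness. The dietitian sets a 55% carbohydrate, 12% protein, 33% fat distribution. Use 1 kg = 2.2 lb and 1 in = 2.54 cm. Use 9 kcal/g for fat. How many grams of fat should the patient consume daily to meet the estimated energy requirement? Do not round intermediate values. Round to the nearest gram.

139 g/day

Convert to metric: weight = 351 ÷ 2.2 = 159.5455 kg; height = (6×12 + 3) × 2.54 = 75 × 2.54 = 190.5 cm.
Mifflin-St Jeor (female): BMR = 10(159.5455) + 6.25(190.5) − 5(75) − 161 = 1595.4545 + 1190.625 − 375 − 161 = 2250.0795 kcal/day.
TEE = 2250.0795 × 1.35 = 3037.6074 kcal/day.
With stress factor 1.25: 3037.6074 × 1.25 = 3797.0092 kcal/day.
Fat energy = 33% × 3797.0092 = 1253.013 kcal.
Fat = 1253.013 ÷ 9 kcal/g = 139.2237 g.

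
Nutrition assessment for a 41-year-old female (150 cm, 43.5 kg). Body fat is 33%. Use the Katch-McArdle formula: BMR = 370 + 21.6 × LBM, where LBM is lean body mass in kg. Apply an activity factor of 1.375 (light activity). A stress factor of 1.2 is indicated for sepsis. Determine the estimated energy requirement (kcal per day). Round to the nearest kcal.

LBM = 43.5 × (1 − 0.33) = 29.145 kg. Katch-McArdle: BMR = 370 + 21.6 × 29.145 = 999.532 kcal/day.
TEE = BMR × activity factor = 999.532 × 1.375 = 1374.3565 kcal/day.
Apply stress factor: 1374.3565 × 1.2 = 1649.2278 kcal/day.

1649 kcal per day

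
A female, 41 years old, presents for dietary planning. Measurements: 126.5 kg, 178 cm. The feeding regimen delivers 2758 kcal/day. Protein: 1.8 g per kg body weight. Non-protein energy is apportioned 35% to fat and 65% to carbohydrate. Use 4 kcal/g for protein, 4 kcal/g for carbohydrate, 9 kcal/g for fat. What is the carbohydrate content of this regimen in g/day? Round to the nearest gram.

Protein = 1.8 × 126.5 = 227.7 g → 227.7 × 4 = 910.8 kcal.
Non-protein calories = 2758 − 910.8 = 1847.2 kcal.
Fat: 35% × 1847.2 = 646.52 kcal; carbohydrate: 1200.68 kcal.
Carbohydrate: 1200.68 kcal ÷ 4 kcal/g = 300.17 g.

300 g/day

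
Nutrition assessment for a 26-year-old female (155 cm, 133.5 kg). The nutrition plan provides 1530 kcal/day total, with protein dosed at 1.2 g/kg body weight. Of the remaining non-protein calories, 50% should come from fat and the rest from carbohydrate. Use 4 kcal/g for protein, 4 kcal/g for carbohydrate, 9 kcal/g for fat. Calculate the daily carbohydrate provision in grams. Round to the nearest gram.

Protein = 1.2 × 133.5 = 160.2 g → 160.2 × 4 = 640.8 kcal.
Non-protein calories = 1530 − 640.8 = 889.2 kcal.
Fat: 50% × 889.2 = 444.6 kcal; carbohydrate: 444.6 kcal.
Carbohydrate: 444.6 kcal ÷ 4 kcal/g = 111.15 g.

111 g/day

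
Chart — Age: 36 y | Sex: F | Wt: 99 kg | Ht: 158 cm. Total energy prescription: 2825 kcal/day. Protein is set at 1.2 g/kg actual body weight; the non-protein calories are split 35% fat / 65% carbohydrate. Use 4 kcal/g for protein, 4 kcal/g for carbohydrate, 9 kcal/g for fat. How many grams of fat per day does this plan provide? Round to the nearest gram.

Protein = 1.2 × 99 = 118.8 g → 118.8 × 4 = 475.2 kcal.
Non-protein calories = 2825 − 475.2 = 2349.8 kcal.
Fat: 35% × 2349.8 = 822.43 kcal; carbohydrate: 1527.37 kcal.
Fat: 822.43 kcal ÷ 9 kcal/g = 91.3811 g.

91 g/day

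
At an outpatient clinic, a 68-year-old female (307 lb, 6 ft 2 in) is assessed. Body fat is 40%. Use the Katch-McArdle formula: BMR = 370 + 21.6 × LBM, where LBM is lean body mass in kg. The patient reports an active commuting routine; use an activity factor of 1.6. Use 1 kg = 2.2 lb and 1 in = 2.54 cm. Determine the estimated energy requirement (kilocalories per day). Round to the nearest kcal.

3486 kilocalories per day

Convert to metric: weight = 307 ÷ 2.2 = 139.5455 kg; height = (6×12 + 2) × 2.54 = 74 × 2.54 = 187.96 cm.
LBM = 139.5455 × (1 − 0.4) = 83.7273 kg. Katch-McArdle: BMR = 370 + 21.6 × 83.7273 = 2178.5091 kcal/day.
TEE = BMR × activity factor = 2178.5091 × 1.6 = 3485.6145 kcal/day.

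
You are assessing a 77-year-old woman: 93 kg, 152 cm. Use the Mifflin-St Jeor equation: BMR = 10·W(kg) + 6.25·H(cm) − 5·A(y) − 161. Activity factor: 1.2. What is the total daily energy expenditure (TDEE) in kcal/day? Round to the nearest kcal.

Mifflin-St Jeor (female): BMR = 10(93) + 6.25(152) − 5(77) − 161 = 930 + 950 − 385 − 161 = 1334 kcal/day.
TEE = BMR × activity factor = 1334 × 1.2 = 1600.8 kcal/day.

1601 kcal/day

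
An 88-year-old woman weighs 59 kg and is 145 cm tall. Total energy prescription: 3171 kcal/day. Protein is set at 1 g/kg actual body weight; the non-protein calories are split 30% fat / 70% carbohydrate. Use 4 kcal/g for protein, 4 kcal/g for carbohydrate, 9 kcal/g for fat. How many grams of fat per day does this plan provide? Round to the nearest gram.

Protein = 1 × 59 = 59 g → 59 × 4 = 236 kcal.
Non-protein calories = 3171 − 236 = 2935 kcal.
Fat: 30% × 2935 = 880.5 kcal; carbohydrate: 2054.5 kcal.
Fat: 880.5 kcal ÷ 9 kcal/g = 97.8333 g.

98 g/day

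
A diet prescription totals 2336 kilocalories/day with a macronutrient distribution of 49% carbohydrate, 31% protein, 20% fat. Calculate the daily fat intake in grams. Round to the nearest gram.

52 g/day

Fat energy = 20% × 2336 = 467.2 kcal.
At 9 kcal/g: 467.2 ÷ 9 = 51.9111 g.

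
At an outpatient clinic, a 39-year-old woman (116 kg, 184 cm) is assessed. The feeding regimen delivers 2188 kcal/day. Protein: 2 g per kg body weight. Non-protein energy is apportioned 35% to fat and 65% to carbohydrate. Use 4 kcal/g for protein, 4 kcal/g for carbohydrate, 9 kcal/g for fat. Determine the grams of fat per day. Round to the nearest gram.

49 g/day

Protein = 2 × 116 = 232 g → 232 × 4 = 928 kcal.
Non-protein calories = 2188 − 928 = 1260 kcal.
Fat: 35% × 1260 = 441 kcal; carbohydrate: 819 kcal.
Fat: 441 kcal ÷ 9 kcal/g = 49 g.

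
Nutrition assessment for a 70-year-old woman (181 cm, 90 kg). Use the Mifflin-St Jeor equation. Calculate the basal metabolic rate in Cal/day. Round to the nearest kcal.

Mifflin-St Jeor (female): BMR = 10(90) + 6.25(181) − 5(70) − 161 = 900 + 1131.25 − 350 − 161 = 1520.25 kcal/day.

1520 Cal/day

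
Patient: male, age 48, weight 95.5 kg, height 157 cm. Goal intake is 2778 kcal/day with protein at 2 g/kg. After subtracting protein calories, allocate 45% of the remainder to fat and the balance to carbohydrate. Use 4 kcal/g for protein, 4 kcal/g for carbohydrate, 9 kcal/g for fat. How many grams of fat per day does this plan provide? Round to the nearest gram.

Protein = 2 × 95.5 = 191 g → 191 × 4 = 764 kcal.
Non-protein calories = 2778 − 764 = 2014 kcal.
Fat: 45% × 2014 = 906.3 kcal; carbohydrate: 1107.7 kcal.
Fat: 906.3 kcal ÷ 9 kcal/g = 100.7 g.

101 g/day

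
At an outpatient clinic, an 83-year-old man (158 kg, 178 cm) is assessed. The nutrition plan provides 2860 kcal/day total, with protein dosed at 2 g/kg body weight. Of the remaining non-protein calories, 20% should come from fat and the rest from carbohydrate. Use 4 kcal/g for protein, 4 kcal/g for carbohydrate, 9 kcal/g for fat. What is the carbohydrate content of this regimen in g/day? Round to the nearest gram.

Protein = 2 × 158 = 316 g → 316 × 4 = 1264 kcal.
Non-protein calories = 2860 − 1264 = 1596 kcal.
Fat: 20% × 1596 = 319.2 kcal; carbohydrate: 1276.8 kcal.
Carbohydrate: 1276.8 kcal ÷ 4 kcal/g = 319.2 g.

319 g/day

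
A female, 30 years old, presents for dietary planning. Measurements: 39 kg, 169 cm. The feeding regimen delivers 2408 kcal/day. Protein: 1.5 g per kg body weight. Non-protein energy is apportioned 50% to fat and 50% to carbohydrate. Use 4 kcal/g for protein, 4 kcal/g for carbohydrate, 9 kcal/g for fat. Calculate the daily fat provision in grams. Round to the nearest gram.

121 g/day

Protein = 1.5 × 39 = 58.5 g → 58.5 × 4 = 234 kcal.
Non-protein calories = 2408 − 234 = 2174 kcal.
Fat: 50% × 2174 = 1087 kcal; carbohydrate: 1087 kcal.
Fat: 1087 kcal ÷ 9 kcal/g = 120.7778 g.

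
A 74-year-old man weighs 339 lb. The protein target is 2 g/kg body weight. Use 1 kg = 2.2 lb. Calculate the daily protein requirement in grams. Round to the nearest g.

308 g/day

Weight in kg = 339 ÷ 2.2 = 154.0909 kg.
Protein = 2 g/kg × 154.0909 kg = 308.1818 g/day.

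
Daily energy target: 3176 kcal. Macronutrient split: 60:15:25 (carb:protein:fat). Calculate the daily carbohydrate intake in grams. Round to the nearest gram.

Carbohydrate energy = 60% × 3176 = 1905.6 kcal.
At 4 kcal/g: 1905.6 ÷ 4 = 476.4 g.

476 g/day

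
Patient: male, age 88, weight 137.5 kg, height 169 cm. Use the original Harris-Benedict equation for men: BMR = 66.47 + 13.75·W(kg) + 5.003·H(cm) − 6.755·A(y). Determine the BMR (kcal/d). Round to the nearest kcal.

2208 kcal/d

Harris-Benedict: BMR = 66.47 + 13.75(137.5) + 5.003(169) − 6.755(88) = 2208.162 kcal/day.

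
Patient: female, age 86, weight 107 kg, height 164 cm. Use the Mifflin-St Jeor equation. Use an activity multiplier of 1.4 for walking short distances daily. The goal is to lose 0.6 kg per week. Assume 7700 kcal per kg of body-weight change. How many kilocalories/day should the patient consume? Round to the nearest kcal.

Mifflin-St Jeor (female): BMR = 10(107) + 6.25(164) − 5(86) − 161 = 1070 + 1025 − 430 − 161 = 1504 kcal/day.
TEE = 1504 × 1.4 = 2105.6 kcal/day.
Required daily deficit = 0.6 × 7700 ÷ 7 = 660 kcal/day.
Target intake = 2105.6 − 660 = 1445.6 kcal/day.

1446 kilocalories/day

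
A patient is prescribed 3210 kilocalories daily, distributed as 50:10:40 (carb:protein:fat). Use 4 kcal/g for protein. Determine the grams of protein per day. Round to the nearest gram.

Protein energy = 10% × 3210 = 321 kcal.
At 4 kcal/g: 321 ÷ 4 = 80.25 g.

80 g/day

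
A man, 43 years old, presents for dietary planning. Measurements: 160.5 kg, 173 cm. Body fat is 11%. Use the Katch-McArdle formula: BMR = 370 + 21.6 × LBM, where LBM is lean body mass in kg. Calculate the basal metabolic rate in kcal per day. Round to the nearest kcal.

3455 kcal per day

LBM = 160.5 × (1 − 0.11) = 142.845 kg. Katch-McArdle: BMR = 370 + 21.6 × 142.845 = 3455.452 kcal/day.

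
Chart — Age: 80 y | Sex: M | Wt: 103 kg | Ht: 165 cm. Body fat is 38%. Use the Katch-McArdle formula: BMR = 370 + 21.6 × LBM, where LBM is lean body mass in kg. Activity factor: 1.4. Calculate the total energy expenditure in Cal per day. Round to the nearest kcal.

2449 Cal per day

LBM = 103 × (1 − 0.38) = 63.86 kg. Katch-McArdle: BMR = 370 + 21.6 × 63.86 = 1749.376 kcal/day.
TEE = BMR × activity factor = 1749.376 × 1.4 = 2449.1264 kcal/day.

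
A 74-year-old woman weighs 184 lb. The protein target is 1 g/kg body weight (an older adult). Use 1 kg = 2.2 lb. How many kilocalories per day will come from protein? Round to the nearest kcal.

335 kcal/day

Weight in kg = 184 ÷ 2.2 = 83.6364 kg.
Protein = 1 g/kg × 83.6364 kg = 83.6364 g/day.
Protein energy = 83.6364 g × 4 kcal/g = 334.5455 kcal/day.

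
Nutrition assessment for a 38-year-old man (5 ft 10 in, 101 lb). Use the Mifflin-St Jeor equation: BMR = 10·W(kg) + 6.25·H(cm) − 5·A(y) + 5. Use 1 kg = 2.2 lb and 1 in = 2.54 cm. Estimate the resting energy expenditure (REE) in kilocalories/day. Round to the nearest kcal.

Convert to metric: weight = 101 ÷ 2.2 = 45.9091 kg; height = (5×12 + 10) × 2.54 = 70 × 2.54 = 177.8 cm.
Mifflin-St Jeor (male): BMR = 10(45.9091) + 6.25(177.8) − 5(38) + 5 = 459.0909 + 1111.25 − 190 + 5 = 1385.3409 kcal/day.

1385 kilocalories/day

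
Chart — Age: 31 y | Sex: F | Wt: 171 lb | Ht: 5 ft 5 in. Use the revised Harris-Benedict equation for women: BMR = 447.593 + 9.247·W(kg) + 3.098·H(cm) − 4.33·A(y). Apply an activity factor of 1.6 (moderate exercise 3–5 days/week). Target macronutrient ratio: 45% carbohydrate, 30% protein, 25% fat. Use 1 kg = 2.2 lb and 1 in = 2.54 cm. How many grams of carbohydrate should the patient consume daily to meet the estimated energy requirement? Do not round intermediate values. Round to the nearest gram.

Convert to metric: weight = 171 ÷ 2.2 = 77.7273 kg; height = (5×12 + 5) × 2.54 = 65 × 2.54 = 165.1 cm.
Harris-Benedict: BMR = 447.593 + 9.247(77.7273) + 3.098(165.1) − 4.33(31) = 1543.5869 kcal/day.
TEE = 1543.5869 × 1.6 = 2469.739 kcal/day.
Carbohydrate energy = 45% × 2469.739 = 1111.3826 kcal.
Carbohydrate = 1111.3826 ÷ 4 kcal/g = 277.8456 g.

278 g/day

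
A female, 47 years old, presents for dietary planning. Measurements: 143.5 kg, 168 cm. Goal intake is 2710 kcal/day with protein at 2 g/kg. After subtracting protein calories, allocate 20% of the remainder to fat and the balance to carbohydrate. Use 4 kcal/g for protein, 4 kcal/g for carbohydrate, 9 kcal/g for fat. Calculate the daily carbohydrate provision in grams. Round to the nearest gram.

Protein = 2 × 143.5 = 287 g → 287 × 4 = 1148 kcal.
Non-protein calories = 2710 − 1148 = 1562 kcal.
Fat: 20% × 1562 = 312.4 kcal; carbohydrate: 1249.6 kcal.
Carbohydrate: 1249.6 kcal ÷ 4 kcal/g = 312.4 g.

312 g/day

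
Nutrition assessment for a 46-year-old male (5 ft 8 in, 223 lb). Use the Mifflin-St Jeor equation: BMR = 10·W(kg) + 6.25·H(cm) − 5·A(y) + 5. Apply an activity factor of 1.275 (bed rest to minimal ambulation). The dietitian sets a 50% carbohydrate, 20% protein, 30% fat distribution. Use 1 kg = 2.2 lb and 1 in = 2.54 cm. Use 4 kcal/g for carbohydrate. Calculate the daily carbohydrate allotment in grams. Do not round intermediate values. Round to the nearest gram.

298 g/day

Convert to metric: weight = 223 ÷ 2.2 = 101.3636 kg; height = (5×12 + 8) × 2.54 = 68 × 2.54 = 172.72 cm.
Mifflin-St Jeor (male): BMR = 10(101.3636) + 6.25(172.72) − 5(46) + 5 = 1013.6364 + 1079.5 − 230 + 5 = 1868.1364 kcal/day.
TEE = 1868.1364 × 1.275 = 2381.8739 kcal/day.
Carbohydrate energy = 50% × 2381.8739 = 1190.9369 kcal.
Carbohydrate = 1190.9369 ÷ 4 kcal/g = 297.7342 g.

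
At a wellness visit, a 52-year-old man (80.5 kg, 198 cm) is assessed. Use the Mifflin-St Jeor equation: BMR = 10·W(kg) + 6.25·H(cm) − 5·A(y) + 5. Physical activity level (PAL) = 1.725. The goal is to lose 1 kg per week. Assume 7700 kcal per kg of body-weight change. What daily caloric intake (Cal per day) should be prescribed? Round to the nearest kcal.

Mifflin-St Jeor (male): BMR = 10(80.5) + 6.25(198) − 5(52) + 5 = 805 + 1237.5 − 260 + 5 = 1787.5 kcal/day.
TEE = 1787.5 × 1.725 = 3083.4375 kcal/day.
Required daily deficit = 1 × 7700 ÷ 7 = 1100 kcal/day.
Target intake = 3083.4375 − 1100 = 1983.4375 kcal/day.

1983 Cal per day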